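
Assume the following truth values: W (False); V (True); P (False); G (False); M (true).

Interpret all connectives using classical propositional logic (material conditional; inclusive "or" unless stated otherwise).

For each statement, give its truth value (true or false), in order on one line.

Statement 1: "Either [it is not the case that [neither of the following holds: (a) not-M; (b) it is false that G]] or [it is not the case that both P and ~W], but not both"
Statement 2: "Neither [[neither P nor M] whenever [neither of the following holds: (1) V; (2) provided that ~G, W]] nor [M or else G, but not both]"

Statement 1 false; Statement 2 false

Statement 1: Formalization: ¬(¬M ↓ ¬G) ⊕ (P ↑ ¬W)

¬M = ¬T = F
¬G = ¬F = T
¬M ↓ ¬G = F ↓ T = F
¬(¬M ↓ ¬G) = ¬F = T
¬W = ¬F = T
P ↑ ¬W = F ↑ T = T
¬(¬M ↓ ¬G) ⊕ (P ↑ ¬W) = T ⊕ T = F
So Statement 1 is false.

Statement 2: Parsed as ((V ↓ (¬G → W)) → (P ↓ M)) ↓ (M ⊕ G)

¬G = ¬F = T
¬G → W = T → F = F
V ↓ (¬G → W) = T ↓ F = F
P ↓ M = F ↓ T = F
(V ↓ (¬G → W)) → (P ↓ M) = F → F = T
M ⊕ G = T ⊕ F = T
((V ↓ (¬G → W)) → (P ↓ M)) ↓ (M ⊕ G) = T ↓ T = F
Hence Statement 2 is false.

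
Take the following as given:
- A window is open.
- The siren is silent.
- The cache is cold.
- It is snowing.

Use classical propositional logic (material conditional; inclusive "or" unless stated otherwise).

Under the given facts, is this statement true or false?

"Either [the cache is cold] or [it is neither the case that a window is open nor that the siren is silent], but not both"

Let S = "the cache is warm" (F), M = "a window is open" (T), L = "the siren is sounding" (F).
Parsed as ~S xor (M nor ~L)

~S = ~F = T
~L = ~F = T
M nor ~L = T nor T = F
~S xor (M nor ~L) = T xor F = T

True.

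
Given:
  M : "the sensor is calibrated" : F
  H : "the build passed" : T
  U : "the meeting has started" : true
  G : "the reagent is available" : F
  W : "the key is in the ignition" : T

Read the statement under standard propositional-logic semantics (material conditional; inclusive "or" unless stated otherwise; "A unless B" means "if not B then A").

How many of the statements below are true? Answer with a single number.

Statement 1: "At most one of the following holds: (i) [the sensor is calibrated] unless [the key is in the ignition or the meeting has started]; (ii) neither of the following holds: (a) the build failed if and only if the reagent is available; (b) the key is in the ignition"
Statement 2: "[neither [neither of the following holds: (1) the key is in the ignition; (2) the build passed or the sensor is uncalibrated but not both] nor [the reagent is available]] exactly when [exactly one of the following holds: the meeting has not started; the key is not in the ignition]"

1

Statement 1: Parsed as (M | (W | U)) nand ((~H <-> G) nor W)

W | U = T | T = T
M | (W | U) = F | T = T
~H = ~T = F
~H <-> G = F <-> F = T
(~H <-> G) nor W = T nor T = F
(M | (W | U)) nand ((~H <-> G) nor W) = T nand F = T
Thus Statement 1 is true.

Statement 2: In symbols: ((W nor (H xor ~M)) nor G) <-> (~U xor ~W)

~M = ~F = T
H xor ~M = T xor T = F
W nor (H xor ~M) = T nor F = F
(W nor (H xor ~M)) nor G = F nor F = T
~U = ~T = F
~W = ~T = F
~U xor ~W = F xor F = F
((W nor (H xor ~M)) nor G) <-> (~U xor ~W) = T <-> F = F
Thus Statement 2 is false.

True statements: 1.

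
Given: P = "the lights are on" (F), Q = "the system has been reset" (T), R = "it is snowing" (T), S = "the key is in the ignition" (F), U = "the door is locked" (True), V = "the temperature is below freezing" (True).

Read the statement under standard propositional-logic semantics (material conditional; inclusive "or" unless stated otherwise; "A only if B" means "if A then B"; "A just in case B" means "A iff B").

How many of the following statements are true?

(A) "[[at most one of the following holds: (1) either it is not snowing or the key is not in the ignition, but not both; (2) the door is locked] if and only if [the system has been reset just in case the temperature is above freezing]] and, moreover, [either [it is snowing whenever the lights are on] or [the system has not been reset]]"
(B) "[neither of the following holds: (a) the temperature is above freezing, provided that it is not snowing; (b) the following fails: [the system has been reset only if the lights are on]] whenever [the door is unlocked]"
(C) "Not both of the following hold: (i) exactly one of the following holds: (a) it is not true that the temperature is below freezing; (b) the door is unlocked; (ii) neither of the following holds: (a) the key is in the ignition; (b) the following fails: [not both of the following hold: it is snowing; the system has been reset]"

3

(A): This is (((not R xor not S) nand U) iff (Q iff not V)) and ((P -> R) or not Q).

not R = not True = False
not S = not False = True
not R xor not S = False xor True = True
(not R xor not S) nand U = True nand True = False
not V = not True = False
Q iff not V = True iff False = False
((not R xor not S) nand U) iff (Q iff not V) = False iff False = True
P -> R = False -> True = True
not Q = not True = False
(P -> R) or not Q = True or False = True
(((not R xor not S) nand U) iff (Q iff not V)) and ((P -> R) or not Q) = True and True = True
Thus (A) is true.

(B): In symbols: not U -> ((not R -> not V) nor not (Q -> P))

not U = not True = False
not R = not True = False
not V = not True = False
not R -> not V = False -> False = True
Q -> P = True -> False = False
not (Q -> P) = not False = True
(not R -> not V) nor not (Q -> P) = True nor True = False
not U -> ((not R -> not V) nor not (Q -> P)) = False -> False = True
Thus (B) is true.

(C): Formalization: (not V xor not U) nand (S nor not (R nand Q))

not V = not True = False
not U = not True = False
not V xor not U = False xor False = False
R nand Q = True nand True = False
not (R nand Q) = not False = True
S nor not (R nand Q) = False nor True = False
(not V xor not U) nand (S nor not (R nand Q)) = False nand False = True
Thus (C) is true.

Count: 3.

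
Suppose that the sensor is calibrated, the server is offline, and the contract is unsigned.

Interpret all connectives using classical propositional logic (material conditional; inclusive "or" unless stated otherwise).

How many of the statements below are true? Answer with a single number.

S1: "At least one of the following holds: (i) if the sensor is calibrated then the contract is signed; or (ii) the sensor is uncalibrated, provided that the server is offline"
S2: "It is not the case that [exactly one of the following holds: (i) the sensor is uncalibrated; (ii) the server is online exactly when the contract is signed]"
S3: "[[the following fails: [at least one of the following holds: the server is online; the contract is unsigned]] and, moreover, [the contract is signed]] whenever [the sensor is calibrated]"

0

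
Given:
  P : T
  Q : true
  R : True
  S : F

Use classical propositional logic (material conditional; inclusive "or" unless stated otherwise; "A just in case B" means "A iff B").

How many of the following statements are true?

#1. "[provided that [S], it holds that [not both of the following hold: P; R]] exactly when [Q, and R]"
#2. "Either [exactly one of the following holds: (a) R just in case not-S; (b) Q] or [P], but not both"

#1: In symbols: (S → (P ↑ R)) ↔ (Q ∧ R)

P ↑ R = T ↑ T = F
S → (P ↑ R) = F → F = T
Q ∧ R = T ∧ T = T
(S → (P ↑ R)) ↔ (Q ∧ R) = T ↔ T = T
Hence #1 is true.

#2: This is ((R ↔ ¬S) ⊕ Q) ⊕ P.

¬S = ¬F = T
R ↔ ¬S = T ↔ T = T
(R ↔ ¬S) ⊕ Q = T ⊕ T = F
((R ↔ ¬S) ⊕ Q) ⊕ P = F ⊕ T = T
So #2 is true.

2 of the 2 statements are true (#1, #2).

2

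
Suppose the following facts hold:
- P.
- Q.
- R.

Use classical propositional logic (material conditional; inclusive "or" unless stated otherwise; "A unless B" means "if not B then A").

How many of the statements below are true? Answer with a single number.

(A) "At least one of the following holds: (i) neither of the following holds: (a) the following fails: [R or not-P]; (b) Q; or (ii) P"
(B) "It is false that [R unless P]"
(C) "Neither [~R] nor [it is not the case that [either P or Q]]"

2

(A): Parsed as (~(R | ~P) nor Q) | P

~P = ~T = F
R | ~P = T | F = T
~(R | ~P) = ~T = F
~(R | ~P) nor Q = F nor T = F
(~(R | ~P) nor Q) | P = F | T = T
Hence (A) is true.

(B): In symbols: ~(R | P)

R | P = T | T = T
~(R | P) = ~T = F
Hence (B) is false.

(C): Formalization: ~R nor ~(P | Q)

~R = ~T = F
P | Q = T | T = T
~(P | Q) = ~T = F
~R nor ~(P | Q) = F nor F = T
So (C) is true.

True statements: 2.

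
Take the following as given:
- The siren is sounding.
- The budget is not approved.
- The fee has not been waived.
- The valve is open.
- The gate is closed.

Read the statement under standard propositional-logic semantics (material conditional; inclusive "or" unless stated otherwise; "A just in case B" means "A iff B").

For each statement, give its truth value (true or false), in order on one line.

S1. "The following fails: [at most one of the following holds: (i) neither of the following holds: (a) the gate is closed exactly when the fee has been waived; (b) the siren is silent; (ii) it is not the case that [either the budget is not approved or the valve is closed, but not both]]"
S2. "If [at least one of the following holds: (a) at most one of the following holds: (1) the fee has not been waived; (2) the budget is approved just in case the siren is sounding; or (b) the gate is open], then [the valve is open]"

S1 F; S2 T

Let U = "the gate is open" (False), R = "the fee has been waived" (False), P = "the siren is sounding" (True), Q = "the budget is approved" (False), S = "the valve is open" (True).

S1: This is not (((not U iff R) nor not P) nand not (not Q xor not S)).

not U = not False = True
not U iff R = True iff False = False
not P = not True = False
(not U iff R) nor not P = False nor False = True
not Q = not False = True
not S = not True = False
not Q xor not S = True xor False = True
not (not Q xor not S) = not True = False
((not U iff R) nor not P) nand not (not Q xor not S) = True nand False = True
not (((not U iff R) nor not P) nand not (not Q xor not S)) = not True = False
Thus S1 is false.

S2: Parsed as ((not R nand (Q iff P)) or U) -> S

not R = not False = True
Q iff P = False iff True = False
not R nand (Q iff P) = True nand False = True
(not R nand (Q iff P)) or U = True or False = True
((not R nand (Q iff P)) or U) -> S = True -> True = True
Thus S2 is true.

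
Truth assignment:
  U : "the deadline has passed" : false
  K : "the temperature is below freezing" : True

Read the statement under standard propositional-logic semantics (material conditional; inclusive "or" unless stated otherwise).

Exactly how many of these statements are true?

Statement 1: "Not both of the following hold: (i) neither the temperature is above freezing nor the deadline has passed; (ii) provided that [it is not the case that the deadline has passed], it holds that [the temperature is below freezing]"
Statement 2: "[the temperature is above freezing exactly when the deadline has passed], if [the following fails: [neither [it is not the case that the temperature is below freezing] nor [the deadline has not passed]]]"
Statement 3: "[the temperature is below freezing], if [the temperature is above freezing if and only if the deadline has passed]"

2

Statement 1: In symbols: (¬K ↓ U) ↑ (¬U → K)

¬K = ¬T = F
¬K ↓ U = F ↓ F = T
¬U = ¬F = T
¬U → K = T → T = T
(¬K ↓ U) ↑ (¬U → K) = T ↑ T = F
So Statement 1 is false.

Statement 2: This is ¬(¬K ↓ ¬U) → (¬K ↔ U).

¬K = ¬T = F
¬U = ¬F = T
¬K ↓ ¬U = F ↓ T = F
¬(¬K ↓ ¬U) = ¬F = T
¬K = ¬T = F
¬K ↔ U = F ↔ F = T
¬(¬K ↓ ¬U) → (¬K ↔ U) = T → T = T
Hence Statement 2 is true.

Statement 3: Formalization: (¬K ↔ U) → K

¬K = ¬T = F
¬K ↔ U = F ↔ F = T
(¬K ↔ U) → K = T → T = T
Thus Statement 3 is true.

Count: 2.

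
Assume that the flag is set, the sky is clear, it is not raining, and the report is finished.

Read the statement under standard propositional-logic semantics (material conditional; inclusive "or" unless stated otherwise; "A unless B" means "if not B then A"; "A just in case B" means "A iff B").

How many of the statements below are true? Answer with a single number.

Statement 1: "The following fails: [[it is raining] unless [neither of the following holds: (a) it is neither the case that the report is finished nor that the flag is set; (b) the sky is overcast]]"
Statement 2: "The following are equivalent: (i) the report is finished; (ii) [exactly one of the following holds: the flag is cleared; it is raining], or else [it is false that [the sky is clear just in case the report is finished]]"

0

Let R = "it is raining" (F), S = "the report is finished" (T), P = "the flag is set" (T), Q = "the sky is overcast" (F).

Statement 1: In symbols: ~(R | ((S nor P) nor Q))

S nor P = T nor T = F
(S nor P) nor Q = F nor F = T
R | ((S nor P) nor Q) = F | T = T
~(R | ((S nor P) nor Q)) = ~T = F
So Statement 1 is false.

Statement 2: This is S <-> ((~P xor R) | ~(~Q <-> S)).

~P = ~T = F
~P xor R = F xor F = F
~Q = ~F = T
~Q <-> S = T <-> T = T
~(~Q <-> S) = ~T = F
(~P xor R) | ~(~Q <-> S) = F | F = F
S <-> ((~P xor R) | ~(~Q <-> S)) = T <-> F = F
Hence Statement 2 is false.

0 of the 2 statements are true (none).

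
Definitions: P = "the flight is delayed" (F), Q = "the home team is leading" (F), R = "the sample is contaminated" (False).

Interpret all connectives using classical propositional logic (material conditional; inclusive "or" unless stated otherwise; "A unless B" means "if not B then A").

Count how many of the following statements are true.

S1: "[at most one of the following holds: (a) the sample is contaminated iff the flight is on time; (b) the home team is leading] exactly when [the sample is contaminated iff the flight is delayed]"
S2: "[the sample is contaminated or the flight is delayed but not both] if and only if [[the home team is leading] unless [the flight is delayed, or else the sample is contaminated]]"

2

S1: Parsed as ((R iff not P) nand Q) iff (R iff P)

not P = not False = True
R iff not P = False iff True = False
(R iff not P) nand Q = False nand False = True
R iff P = False iff False = True
((R iff not P) nand Q) iff (R iff P) = True iff True = True
So S1 is true.

S2: Formalization: (R xor P) iff (Q or (P or R))

R xor P = False xor False = False
P or R = False or False = False
Q or (P or R) = False or False = False
(R xor P) iff (Q or (P or R)) = False iff False = True
Hence S2 is true.

2 of the 2 statements are true (S1, S2).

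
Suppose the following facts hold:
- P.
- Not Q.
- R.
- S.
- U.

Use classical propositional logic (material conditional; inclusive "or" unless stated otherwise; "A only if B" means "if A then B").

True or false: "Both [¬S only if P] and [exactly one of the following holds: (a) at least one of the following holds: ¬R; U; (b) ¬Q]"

Formalization: (~S -> P) & ((~R | U) xor ~Q)

~S = ~T = F
~S -> P = F -> T = T
~R = ~T = F
~R | U = F | T = T
~Q = ~F = T
(~R | U) xor ~Q = T xor T = F
(~S -> P) & ((~R | U) xor ~Q) = T & F = F

False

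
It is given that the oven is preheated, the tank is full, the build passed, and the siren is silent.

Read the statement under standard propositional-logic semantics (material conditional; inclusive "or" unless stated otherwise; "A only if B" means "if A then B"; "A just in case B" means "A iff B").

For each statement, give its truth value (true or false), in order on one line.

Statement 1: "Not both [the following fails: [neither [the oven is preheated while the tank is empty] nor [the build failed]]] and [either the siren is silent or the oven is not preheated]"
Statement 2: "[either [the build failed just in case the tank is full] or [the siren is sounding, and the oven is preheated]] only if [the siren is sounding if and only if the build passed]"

Let P = "the oven is preheated" (T), Q = "the tank is full" (T), R = "the build passed" (T), S = "the siren is sounding" (F).

Statement 1: In symbols: ~((P & ~Q) nor ~R) nand (~S | ~P)

~Q = ~T = F
P & ~Q = T & F = F
~R = ~T = F
(P & ~Q) nor ~R = F nor F = T
~((P & ~Q) nor ~R) = ~T = F
~S = ~F = T
~P = ~T = F
~S | ~P = T | F = T
~((P & ~Q) nor ~R) nand (~S | ~P) = F nand T = T
Hence Statement 1 is true.

Statement 2: Formalization: ((~R <-> Q) | (S & P)) -> (S <-> R)

~R = ~T = F
~R <-> Q = F <-> T = F
S & P = F & T = F
(~R <-> Q) | (S & P) = F | F = F
S <-> R = F <-> T = F
((~R <-> Q) | (S & P)) -> (S <-> R) = F -> F = T
Thus Statement 2 is true.

Statement 1 T; Statement 2 T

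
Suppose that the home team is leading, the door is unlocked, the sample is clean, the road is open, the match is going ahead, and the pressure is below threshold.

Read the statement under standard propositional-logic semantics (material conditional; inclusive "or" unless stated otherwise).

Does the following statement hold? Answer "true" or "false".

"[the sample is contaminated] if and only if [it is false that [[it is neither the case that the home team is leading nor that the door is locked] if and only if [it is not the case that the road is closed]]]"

Let R = "the sample is contaminated" (F), P = "the home team is leading" (T), Q = "the door is locked" (F), S = "the road is closed" (F).
In symbols: R <-> ~((P nor Q) <-> ~S)

P nor Q = T nor F = F
~S = ~F = T
(P nor Q) <-> ~S = F <-> T = F
~((P nor Q) <-> ~S) = ~F = T
R <-> ~((P nor Q) <-> ~S) = F <-> T = F

False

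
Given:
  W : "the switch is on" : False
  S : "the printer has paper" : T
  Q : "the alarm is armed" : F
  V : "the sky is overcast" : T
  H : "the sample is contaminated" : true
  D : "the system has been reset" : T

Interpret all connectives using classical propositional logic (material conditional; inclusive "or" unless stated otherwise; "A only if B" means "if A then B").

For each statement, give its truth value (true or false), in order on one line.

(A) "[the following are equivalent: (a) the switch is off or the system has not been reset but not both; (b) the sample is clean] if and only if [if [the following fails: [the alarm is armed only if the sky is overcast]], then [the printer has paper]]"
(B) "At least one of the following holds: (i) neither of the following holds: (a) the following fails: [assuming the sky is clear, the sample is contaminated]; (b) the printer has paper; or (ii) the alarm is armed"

(A): Parsed as ((not W xor not D) iff not H) iff (not (Q -> V) -> S)

not W = not False = True
not D = not True = False
not W xor not D = True xor False = True
not H = not True = False
(not W xor not D) iff not H = True iff False = False
Q -> V = False -> True = True
not (Q -> V) = not True = False
not (Q -> V) -> S = False -> True = True
((not W xor not D) iff not H) iff (not (Q -> V) -> S) = False iff True = False
Thus (A) is false.

(B): Formalization: (not (not V -> H) nor S) or Q

not V = not True = False
not V -> H = False -> True = True
not (not V -> H) = not True = False
not (not V -> H) nor S = False nor True = False
(not (not V -> H) nor S) or Q = False or False = False
So (B) is false.

(A) False / (B) False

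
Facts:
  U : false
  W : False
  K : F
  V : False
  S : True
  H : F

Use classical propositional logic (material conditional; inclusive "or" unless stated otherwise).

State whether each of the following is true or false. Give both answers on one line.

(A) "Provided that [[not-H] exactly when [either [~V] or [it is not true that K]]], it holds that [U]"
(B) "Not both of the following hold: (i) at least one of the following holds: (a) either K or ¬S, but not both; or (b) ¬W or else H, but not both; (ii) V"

(A): This is (not H iff (not V or not K)) -> U.

not H = not False = True
not V = not False = True
not K = not False = True
not V or not K = True or True = True
not H iff (not V or not K) = True iff True = True
(not H iff (not V or not K)) -> U = True -> False = False
Thus (A) is false.

(B): This is ((K xor not S) or (not W xor H)) nand V.

not S = not True = False
K xor not S = False xor False = False
not W = not False = True
not W xor H = True xor False = True
(K xor not S) or (not W xor H) = False or True = True
((K xor not S) or (not W xor H)) nand V = True nand False = True
So (B) is true.

(A) F / (B) T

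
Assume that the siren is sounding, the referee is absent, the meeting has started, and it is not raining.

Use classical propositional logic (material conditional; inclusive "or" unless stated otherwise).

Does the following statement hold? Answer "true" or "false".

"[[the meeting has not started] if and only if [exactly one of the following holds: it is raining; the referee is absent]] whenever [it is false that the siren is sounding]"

True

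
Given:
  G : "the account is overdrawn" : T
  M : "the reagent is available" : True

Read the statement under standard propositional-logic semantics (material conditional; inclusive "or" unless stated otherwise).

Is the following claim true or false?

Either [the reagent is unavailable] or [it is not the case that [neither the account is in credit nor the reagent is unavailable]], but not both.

false

In symbols: ¬M ⊕ ¬(¬G ↓ ¬M)

¬M = ¬T = F
¬G = ¬T = F
¬M = ¬T = F
¬G ↓ ¬M = F ↓ F = T
¬(¬G ↓ ¬M) = ¬T = F
¬M ⊕ ¬(¬G ↓ ¬M) = F ⊕ F = F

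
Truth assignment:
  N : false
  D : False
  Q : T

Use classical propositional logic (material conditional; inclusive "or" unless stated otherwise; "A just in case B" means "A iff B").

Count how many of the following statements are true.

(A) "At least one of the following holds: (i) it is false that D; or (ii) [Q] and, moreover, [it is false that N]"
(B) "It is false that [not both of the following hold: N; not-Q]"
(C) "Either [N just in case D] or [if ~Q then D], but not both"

(A): Parsed as ~D | (Q & ~N)

~D = ~F = T
~N = ~F = T
Q & ~N = T & T = T
~D | (Q & ~N) = T | T = T
Hence (A) is true.

(B): Formalization: ~(N nand ~Q)

~Q = ~T = F
N nand ~Q = F nand F = T
~(N nand ~Q) = ~T = F
So (B) is false.

(C): Parsed as (N <-> D) xor (~Q -> D)

N <-> D = F <-> F = T
~Q = ~T = F
~Q -> D = F -> F = T
(N <-> D) xor (~Q -> D) = T xor T = F
Hence (C) is false.

Count: 1.

1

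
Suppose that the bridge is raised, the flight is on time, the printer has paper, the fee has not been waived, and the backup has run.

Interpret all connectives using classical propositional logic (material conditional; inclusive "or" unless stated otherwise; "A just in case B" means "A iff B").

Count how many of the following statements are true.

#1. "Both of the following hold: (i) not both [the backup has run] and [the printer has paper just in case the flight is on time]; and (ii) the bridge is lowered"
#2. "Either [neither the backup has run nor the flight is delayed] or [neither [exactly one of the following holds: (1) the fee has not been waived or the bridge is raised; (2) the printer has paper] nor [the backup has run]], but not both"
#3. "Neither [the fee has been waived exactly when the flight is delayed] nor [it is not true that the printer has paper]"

0

Let U = "the backup has run" (True), R = "the printer has paper" (True), Q = "the flight is delayed" (False), P = "the bridge is raised" (True), S = "the fee has been waived" (False).

#1: Formalization: (U nand (R iff not Q)) and not P

not Q = not False = True
R iff not Q = True iff True = True
U nand (R iff not Q) = True nand True = False
not P = not True = False
(U nand (R iff not Q)) and not P = False and False = False
Thus #1 is false.

#2: Parsed as (U nor Q) xor (((not S or P) xor R) nor U)

U nor Q = True nor False = False
not S = not False = True
not S or P = True or True = True
(not S or P) xor R = True xor True = False
((not S or P) xor R) nor U = False nor True = False
(U nor Q) xor (((not S or P) xor R) nor U) = False xor False = False
Thus #2 is false.

#3: Parsed as (S iff Q) nor not R

S iff Q = False iff False = True
not R = not True = False
(S iff Q) nor not R = True nor False = False
So #3 is false.

Count: 0.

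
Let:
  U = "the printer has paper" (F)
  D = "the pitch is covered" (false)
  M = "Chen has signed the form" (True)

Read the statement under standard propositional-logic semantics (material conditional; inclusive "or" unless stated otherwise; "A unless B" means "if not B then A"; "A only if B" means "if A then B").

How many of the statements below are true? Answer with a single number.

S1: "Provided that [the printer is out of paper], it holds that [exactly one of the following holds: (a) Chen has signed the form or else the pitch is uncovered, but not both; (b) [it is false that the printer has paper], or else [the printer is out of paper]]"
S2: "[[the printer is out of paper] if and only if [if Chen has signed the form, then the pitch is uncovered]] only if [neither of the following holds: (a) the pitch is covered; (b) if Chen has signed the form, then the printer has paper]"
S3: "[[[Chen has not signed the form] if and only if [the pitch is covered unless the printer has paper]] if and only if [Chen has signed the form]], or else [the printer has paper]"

S1: This is not U -> ((M xor not D) xor (not U or not U)).

not U = not False = True
not D = not False = True
M xor not D = True xor True = False
not U = not False = True
not U = not False = True
not U or not U = True or True = True
(M xor not D) xor (not U or not U) = False xor True = True
not U -> ((M xor not D) xor (not U or not U)) = True -> True = True
Hence S1 is true.

S2: In symbols: (not U iff (M -> not D)) -> (D nor (M -> U))

not U = not False = True
not D = not False = True
M -> not D = True -> True = True
not U iff (M -> not D) = True iff True = True
M -> U = True -> False = False
D nor (M -> U) = False nor False = True
(not U iff (M -> not D)) -> (D nor (M -> U)) = True -> True = True
So S2 is true.

S3: Parsed as ((not M iff (D or U)) iff M) or U

not M = not True = False
D or U = False or False = False
not M iff (D or U) = False iff False = True
(not M iff (D or U)) iff M = True iff True = True
((not M iff (D or U)) iff M) or U = True or False = True
Thus S3 is true.

3 of the 3 statements are true.

3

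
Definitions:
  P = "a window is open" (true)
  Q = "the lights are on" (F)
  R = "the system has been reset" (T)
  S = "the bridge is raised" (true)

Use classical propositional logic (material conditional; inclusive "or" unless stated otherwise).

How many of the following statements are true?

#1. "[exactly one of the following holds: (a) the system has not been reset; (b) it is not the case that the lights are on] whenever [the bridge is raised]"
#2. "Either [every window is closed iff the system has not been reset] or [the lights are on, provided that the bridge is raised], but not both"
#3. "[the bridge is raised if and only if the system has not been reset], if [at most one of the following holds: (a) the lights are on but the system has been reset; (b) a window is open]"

#1: This is S → (¬R ⊕ ¬Q).

¬R = ¬T = F
¬Q = ¬F = T
¬R ⊕ ¬Q = F ⊕ T = T
S → (¬R ⊕ ¬Q) = T → T = T
Thus #1 is true.

#2: This is (¬P ↔ ¬R) ⊕ (S → Q).

¬P = ¬T = F
¬R = ¬T = F
¬P ↔ ¬R = F ↔ F = T
S → Q = T → F = F
(¬P ↔ ¬R) ⊕ (S → Q) = T ⊕ F = T
So #2 is true.

#3: Parsed as ((Q ∧ R) ↑ P) → (S ↔ ¬R)

Q ∧ R = F ∧ T = F
(Q ∧ R) ↑ P = F ↑ T = T
¬R = ¬T = F
S ↔ ¬R = T ↔ F = F
((Q ∧ R) ↑ P) → (S ↔ ¬R) = T → F = F
So #3 is false.

Count: 2.

2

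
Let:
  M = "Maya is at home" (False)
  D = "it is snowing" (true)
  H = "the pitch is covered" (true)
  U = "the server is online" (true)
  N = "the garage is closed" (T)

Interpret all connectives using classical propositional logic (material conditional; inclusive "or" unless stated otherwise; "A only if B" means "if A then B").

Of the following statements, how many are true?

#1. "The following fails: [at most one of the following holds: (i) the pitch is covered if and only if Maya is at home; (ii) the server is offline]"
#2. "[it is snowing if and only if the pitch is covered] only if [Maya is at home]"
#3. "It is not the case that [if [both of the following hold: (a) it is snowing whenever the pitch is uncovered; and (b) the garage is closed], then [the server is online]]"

0

#1: Formalization: not ((H iff M) nand not U)

H iff M = True iff False = False
not U = not True = False
(H iff M) nand not U = False nand False = True
not ((H iff M) nand not U) = not True = False
Hence #1 is false.

#2: Parsed as (D iff H) -> M

D iff H = True iff True = True
(D iff H) -> M = True -> False = False
Thus #2 is false.

#3: This is not (((not H -> D) and N) -> U).

not H = not True = False
not H -> D = False -> True = True
(not H -> D) and N = True and True = True
((not H -> D) and N) -> U = True -> True = True
not (((not H -> D) and N) -> U) = not True = False
Thus #3 is false.

0 of the 3 statements are true (none).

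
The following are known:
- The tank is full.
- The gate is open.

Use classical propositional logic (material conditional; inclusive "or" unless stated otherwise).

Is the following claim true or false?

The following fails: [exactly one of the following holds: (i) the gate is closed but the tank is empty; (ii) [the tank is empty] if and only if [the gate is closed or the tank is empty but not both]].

False.

Let H = "the gate is open" (True), M = "the tank is full" (True).
Parsed as not ((not H and not M) xor (not M iff (not H xor not M)))

not H = not True = False
not M = not True = False
not H and not M = False and False = False
not M = not True = False
not H = not True = False
not M = not True = False
not H xor not M = False xor False = False
not M iff (not H xor not M) = False iff False = True
(not H and not M) xor (not M iff (not H xor not M)) = False xor True = True
not ((not H and not M) xor (not M iff (not H xor not M))) = not True = False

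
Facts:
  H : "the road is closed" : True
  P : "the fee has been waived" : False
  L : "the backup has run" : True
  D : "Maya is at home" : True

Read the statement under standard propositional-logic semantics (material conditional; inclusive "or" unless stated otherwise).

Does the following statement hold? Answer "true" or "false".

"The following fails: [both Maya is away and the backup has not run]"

In symbols: ¬(¬D ∧ ¬L)

¬D = ¬T = F
¬L = ¬T = F
¬D ∧ ¬L = F ∧ F = F
¬(¬D ∧ ¬L) = ¬F = T

True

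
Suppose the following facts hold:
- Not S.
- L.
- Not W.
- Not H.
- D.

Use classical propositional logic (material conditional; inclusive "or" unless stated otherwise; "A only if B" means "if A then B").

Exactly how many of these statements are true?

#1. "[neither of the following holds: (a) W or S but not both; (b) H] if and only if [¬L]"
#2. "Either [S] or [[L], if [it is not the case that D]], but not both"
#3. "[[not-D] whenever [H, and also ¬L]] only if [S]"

1

#1: Parsed as ((W xor S) nor H) iff not L

W xor S = False xor False = False
(W xor S) nor H = False nor False = True
not L = not True = False
((W xor S) nor H) iff not L = True iff False = False
Hence #1 is false.

#2: This is S xor (not D -> L).

not D = not True = False
not D -> L = False -> True = True
S xor (not D -> L) = False xor True = True
Thus #2 is true.

#3: Parsed as ((H and not L) -> not D) -> S

not L = not True = False
H and not L = False and False = False
not D = not True = False
(H and not L) -> not D = False -> False = True
((H and not L) -> not D) -> S = True -> False = False
Hence #3 is false.

Count: 1.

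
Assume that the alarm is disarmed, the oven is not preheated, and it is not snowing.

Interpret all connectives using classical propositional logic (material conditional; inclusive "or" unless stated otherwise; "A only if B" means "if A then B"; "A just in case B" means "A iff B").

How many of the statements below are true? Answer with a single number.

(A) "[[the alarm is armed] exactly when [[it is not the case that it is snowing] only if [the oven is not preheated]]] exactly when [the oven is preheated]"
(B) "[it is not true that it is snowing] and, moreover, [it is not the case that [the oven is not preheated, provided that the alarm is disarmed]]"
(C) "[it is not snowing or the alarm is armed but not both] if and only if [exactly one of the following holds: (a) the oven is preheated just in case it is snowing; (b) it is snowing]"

2

Let P = "the alarm is armed" (False), R = "it is snowing" (False), Q = "the oven is preheated" (False).

(A): Formalization: (P iff (not R -> not Q)) iff Q

not R = not False = True
not Q = not False = True
not R -> not Q = True -> True = True
P iff (not R -> not Q) = False iff True = False
(P iff (not R -> not Q)) iff Q = False iff False = True
Thus (A) is true.

(B): This is not R and not (not P -> not Q).

not R = not False = True
not P = not False = True
not Q = not False = True
not P -> not Q = True -> True = True
not (not P -> not Q) = not True = False
not R and not (not P -> not Q) = True and False = False
Thus (B) is false.

(C): Formalization: (not R xor P) iff ((Q iff R) xor R)

not R = not False = True
not R xor P = True xor False = True
Q iff R = False iff False = True
(Q iff R) xor R = True xor False = True
(not R xor P) iff ((Q iff R) xor R) = True iff True = True
So (C) is true.

Count: 2.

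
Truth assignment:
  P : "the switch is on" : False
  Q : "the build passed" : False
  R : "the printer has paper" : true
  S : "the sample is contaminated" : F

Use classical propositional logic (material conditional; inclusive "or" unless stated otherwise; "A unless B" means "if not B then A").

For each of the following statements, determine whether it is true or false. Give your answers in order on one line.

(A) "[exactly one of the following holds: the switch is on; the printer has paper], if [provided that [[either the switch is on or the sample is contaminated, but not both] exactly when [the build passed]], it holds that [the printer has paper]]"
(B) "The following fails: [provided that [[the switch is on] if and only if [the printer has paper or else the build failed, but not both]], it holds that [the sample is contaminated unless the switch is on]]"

(A) true; (B) true

(A): Formalization: (((P xor S) iff Q) -> R) -> (P xor R)

P xor S = False xor False = False
(P xor S) iff Q = False iff False = True
((P xor S) iff Q) -> R = True -> True = True
P xor R = False xor True = True
(((P xor S) iff Q) -> R) -> (P xor R) = True -> True = True
So (A) is true.

(B): Formalization: not ((P iff (R xor not Q)) -> (S or P))

not Q = not False = True
R xor not Q = True xor True = False
P iff (R xor not Q) = False iff False = True
S or P = False or False = False
(P iff (R xor not Q)) -> (S or P) = True -> False = False
not ((P iff (R xor not Q)) -> (S or P)) = not False = True
So (B) is true.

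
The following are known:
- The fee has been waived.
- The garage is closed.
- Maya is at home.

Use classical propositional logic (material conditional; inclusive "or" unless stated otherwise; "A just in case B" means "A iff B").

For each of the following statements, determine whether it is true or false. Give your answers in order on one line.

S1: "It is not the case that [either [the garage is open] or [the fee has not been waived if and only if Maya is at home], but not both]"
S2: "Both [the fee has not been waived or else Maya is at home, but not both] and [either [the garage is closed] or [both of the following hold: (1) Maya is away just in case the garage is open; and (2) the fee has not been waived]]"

S1 True / S2 True

Let Q = "the garage is closed" (True), P = "the fee has been waived" (True), R = "Maya is at home" (True).

S1: Parsed as not (not Q xor (not P iff R))

not Q = not True = False
not P = not True = False
not P iff R = False iff True = False
not Q xor (not P iff R) = False xor False = False
not (not Q xor (not P iff R)) = not False = True
Thus S1 is true.

S2: Parsed as (not P xor R) and (Q or ((not R iff not Q) and not P))

not P = not True = False
not P xor R = False xor True = True
not R = not True = False
not Q = not True = False
not R iff not Q = False iff False = True
not P = not True = False
(not R iff not Q) and not P = True and False = False
Q or ((not R iff not Q) and not P) = True or False = True
(not P xor R) and (Q or ((not R iff not Q) and not P)) = True and True = True
Thus S2 is true.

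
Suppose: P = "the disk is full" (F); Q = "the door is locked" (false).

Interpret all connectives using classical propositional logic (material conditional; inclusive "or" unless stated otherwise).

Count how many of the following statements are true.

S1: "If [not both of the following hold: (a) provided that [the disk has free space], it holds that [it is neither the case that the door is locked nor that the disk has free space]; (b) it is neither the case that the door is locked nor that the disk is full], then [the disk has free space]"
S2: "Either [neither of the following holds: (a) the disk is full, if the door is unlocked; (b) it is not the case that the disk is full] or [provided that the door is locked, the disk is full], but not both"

S1: Formalization: ((not P -> (Q nor not P)) nand (Q nor P)) -> not P

not P = not False = True
not P = not False = True
Q nor not P = False nor True = False
not P -> (Q nor not P) = True -> False = False
Q nor P = False nor False = True
(not P -> (Q nor not P)) nand (Q nor P) = False nand True = True
not P = not False = True
((not P -> (Q nor not P)) nand (Q nor P)) -> not P = True -> True = True
So S1 is true.

S2: In symbols: ((not Q -> P) nor not P) xor (Q -> P)

not Q = not False = True
not Q -> P = True -> False = False
not P = not False = True
(not Q -> P) nor not P = False nor True = False
Q -> P = False -> False = True
((not Q -> P) nor not P) xor (Q -> P) = False xor True = True
Hence S2 is true.

Count: 2.

2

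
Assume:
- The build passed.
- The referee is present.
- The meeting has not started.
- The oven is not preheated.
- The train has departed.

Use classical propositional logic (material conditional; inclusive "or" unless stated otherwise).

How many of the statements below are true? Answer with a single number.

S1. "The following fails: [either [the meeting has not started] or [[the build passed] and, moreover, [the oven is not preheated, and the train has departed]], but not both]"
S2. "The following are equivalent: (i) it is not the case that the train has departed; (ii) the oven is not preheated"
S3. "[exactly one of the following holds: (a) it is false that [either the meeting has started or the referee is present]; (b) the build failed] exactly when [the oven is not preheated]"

1

Let R = "the meeting has started" (F), P = "the build passed" (T), S = "the oven is preheated" (F), U = "the train has departed" (T), Q = "the referee is present" (T).

S1: This is ~(~R xor (P & (~S & U))).

~R = ~F = T
~S = ~F = T
~S & U = T & T = T
P & (~S & U) = T & T = T
~R xor (P & (~S & U)) = T xor T = F
~(~R xor (P & (~S & U))) = ~F = T
So S1 is true.

S2: Formalization: ~U <-> ~S

~U = ~T = F
~S = ~F = T
~U <-> ~S = F <-> T = F
Hence S2 is false.

S3: Formalization: (~(R | Q) xor ~P) <-> ~S

R | Q = F | T = T
~(R | Q) = ~T = F
~P = ~T = F
~(R | Q) xor ~P = F xor F = F
~S = ~F = T
(~(R | Q) xor ~P) <-> ~S = F <-> T = F
Thus S3 is false.

1 of the 3 statements is true (S1).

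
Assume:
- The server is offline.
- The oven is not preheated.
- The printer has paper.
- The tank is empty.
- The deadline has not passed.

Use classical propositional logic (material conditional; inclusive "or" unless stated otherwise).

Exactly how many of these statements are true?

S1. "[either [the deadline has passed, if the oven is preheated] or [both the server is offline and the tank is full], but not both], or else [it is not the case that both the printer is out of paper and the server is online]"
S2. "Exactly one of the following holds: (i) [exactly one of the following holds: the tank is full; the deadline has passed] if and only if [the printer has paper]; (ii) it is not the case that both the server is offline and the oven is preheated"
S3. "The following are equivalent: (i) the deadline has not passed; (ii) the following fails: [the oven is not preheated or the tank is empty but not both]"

Let Q = "the oven is preheated" (F), U = "the deadline has passed" (F), P = "the server is online" (F), S = "the tank is full" (F), R = "the printer has paper" (T).

S1: This is ((Q → U) ⊕ (¬P ∧ S)) ∨ (¬R ↑ P).

Q → U = F → F = T
¬P = ¬F = T
¬P ∧ S = T ∧ F = F
(Q → U) ⊕ (¬P ∧ S) = T ⊕ F = T
¬R = ¬T = F
¬R ↑ P = F ↑ F = T
((Q → U) ⊕ (¬P ∧ S)) ∨ (¬R ↑ P) = T ∨ T = T
So S1 is true.

S2: Formalization: ((S ⊕ U) ↔ R) ⊕ (¬P ↑ Q)

S ⊕ U = F ⊕ F = F
(S ⊕ U) ↔ R = F ↔ T = F
¬P = ¬F = T
¬P ↑ Q = T ↑ F = T
((S ⊕ U) ↔ R) ⊕ (¬P ↑ Q) = F ⊕ T = T
Hence S2 is true.

S3: In symbols: ¬U ↔ ¬(¬Q ⊕ ¬S)

¬U = ¬F = T
¬Q = ¬F = T
¬S = ¬F = T
¬Q ⊕ ¬S = T ⊕ T = F
¬(¬Q ⊕ ¬S) = ¬F = T
¬U ↔ ¬(¬Q ⊕ ¬S) = T ↔ T = T
So S3 is true.

3 of the 3 statements are true.

3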